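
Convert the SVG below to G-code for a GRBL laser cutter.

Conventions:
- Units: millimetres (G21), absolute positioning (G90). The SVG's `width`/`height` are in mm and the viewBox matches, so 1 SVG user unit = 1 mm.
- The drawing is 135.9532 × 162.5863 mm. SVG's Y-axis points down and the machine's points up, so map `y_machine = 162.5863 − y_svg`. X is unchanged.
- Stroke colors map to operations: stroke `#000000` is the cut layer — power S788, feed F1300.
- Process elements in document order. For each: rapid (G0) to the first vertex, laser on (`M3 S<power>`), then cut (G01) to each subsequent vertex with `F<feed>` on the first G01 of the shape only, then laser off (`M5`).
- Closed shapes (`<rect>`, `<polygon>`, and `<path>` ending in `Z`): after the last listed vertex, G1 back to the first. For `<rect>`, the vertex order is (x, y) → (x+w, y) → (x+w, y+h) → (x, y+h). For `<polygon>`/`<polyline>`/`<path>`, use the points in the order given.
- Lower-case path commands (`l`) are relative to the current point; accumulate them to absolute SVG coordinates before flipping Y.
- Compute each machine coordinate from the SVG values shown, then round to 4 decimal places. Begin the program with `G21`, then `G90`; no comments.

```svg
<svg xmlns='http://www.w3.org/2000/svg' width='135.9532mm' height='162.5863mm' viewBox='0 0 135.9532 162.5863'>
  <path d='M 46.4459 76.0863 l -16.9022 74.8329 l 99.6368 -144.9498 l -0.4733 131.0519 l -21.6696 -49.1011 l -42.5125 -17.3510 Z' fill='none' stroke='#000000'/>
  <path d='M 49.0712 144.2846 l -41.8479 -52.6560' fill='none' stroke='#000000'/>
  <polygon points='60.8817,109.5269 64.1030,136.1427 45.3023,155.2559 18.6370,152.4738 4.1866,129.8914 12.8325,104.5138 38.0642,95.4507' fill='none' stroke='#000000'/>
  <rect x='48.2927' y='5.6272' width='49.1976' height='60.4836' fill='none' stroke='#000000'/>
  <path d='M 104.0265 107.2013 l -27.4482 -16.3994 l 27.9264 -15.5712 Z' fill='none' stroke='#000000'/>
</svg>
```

G21
G90
G0 X46.4459 Y86.5000
M3 S788
G01 X29.5437 Y11.6671 F1300
G01 X129.1805 Y156.6169
G01 X128.7072 Y25.5650
G01 X107.0376 Y74.6661
G01 X64.5251 Y92.0171
G01 X46.4459 Y86.5000
M5
G0 X49.0712 Y18.3017
M3 S788
G01 X7.2233 Y70.9577 F1300
M5
G0 X60.8817 Y53.0594
M3 S788
G01 X64.1030 Y26.4436 F1300
G01 X45.3023 Y7.3304
G01 X18.6370 Y10.1125
G01 X4.1866 Y32.6949
G01 X12.8325 Y58.0725
G01 X38.0642 Y67.1356
G01 X60.8817 Y53.0594
M5
G0 X48.2927 Y156.9591
M3 S788
G01 X97.4903 Y156.9591 F1300
G01 X97.4903 Y96.4755
G01 X48.2927 Y96.4755
G01 X48.2927 Y156.9591
M5
G0 X104.0265 Y55.3850
M3 S788
G01 X76.5783 Y71.7844 F1300
G01 X104.5047 Y87.3556
G01 X104.0265 Y55.3850
M5

viewBox `0 0 135.9532 162.5863` with mm width/height → 1 unit = 1 mm. Flip: y_m = 162.5863 − y_svg.

**Shape 1** — `<path>` closed polygon, stroke `#000000` → cut (S788, F1300). Machine vertices: (46.4459,86.5000) → (29.5437,11.6671) → (129.1805,156.6169) → (128.7072,25.5650) → (107.0376,74.6661) → (64.5251,92.0171) → (46.4459,86.5000). Closed: final G1 returns to the first vertex.

**Shape 2** — `<path>` line segment, stroke `#000000` → cut (S788, F1300). Machine vertices: (49.0712,18.3017) → (7.2233,70.9577). Open path.

**Shape 3** — `<polygon>` regular polygon, stroke `#000000` → cut (S788, F1300). Machine vertices: (60.8817,53.0594) → (64.1030,26.4436) → (45.3023,7.3304) → (18.6370,10.1125) → (4.1866,32.6949) → (12.8325,58.0725) → (38.0642,67.1356) → (60.8817,53.0594). Closed: final G1 returns to the first vertex.

**Shape 4** — `<rect>` rectangle, stroke `#000000` → cut (S788, F1300). Machine vertices: (48.2927,156.9591) → (97.4903,156.9591) → (97.4903,96.4755) → (48.2927,96.4755) → (48.2927,156.9591). Closed: final G1 returns to the first vertex.

**Shape 5** — `<path>` regular polygon, stroke `#000000` → cut (S788, F1300). Machine vertices: (104.0265,55.3850) → (76.5783,71.7844) → (104.5047,87.3556) → (104.0265,55.3850). Closed: final G1 returns to the first vertex.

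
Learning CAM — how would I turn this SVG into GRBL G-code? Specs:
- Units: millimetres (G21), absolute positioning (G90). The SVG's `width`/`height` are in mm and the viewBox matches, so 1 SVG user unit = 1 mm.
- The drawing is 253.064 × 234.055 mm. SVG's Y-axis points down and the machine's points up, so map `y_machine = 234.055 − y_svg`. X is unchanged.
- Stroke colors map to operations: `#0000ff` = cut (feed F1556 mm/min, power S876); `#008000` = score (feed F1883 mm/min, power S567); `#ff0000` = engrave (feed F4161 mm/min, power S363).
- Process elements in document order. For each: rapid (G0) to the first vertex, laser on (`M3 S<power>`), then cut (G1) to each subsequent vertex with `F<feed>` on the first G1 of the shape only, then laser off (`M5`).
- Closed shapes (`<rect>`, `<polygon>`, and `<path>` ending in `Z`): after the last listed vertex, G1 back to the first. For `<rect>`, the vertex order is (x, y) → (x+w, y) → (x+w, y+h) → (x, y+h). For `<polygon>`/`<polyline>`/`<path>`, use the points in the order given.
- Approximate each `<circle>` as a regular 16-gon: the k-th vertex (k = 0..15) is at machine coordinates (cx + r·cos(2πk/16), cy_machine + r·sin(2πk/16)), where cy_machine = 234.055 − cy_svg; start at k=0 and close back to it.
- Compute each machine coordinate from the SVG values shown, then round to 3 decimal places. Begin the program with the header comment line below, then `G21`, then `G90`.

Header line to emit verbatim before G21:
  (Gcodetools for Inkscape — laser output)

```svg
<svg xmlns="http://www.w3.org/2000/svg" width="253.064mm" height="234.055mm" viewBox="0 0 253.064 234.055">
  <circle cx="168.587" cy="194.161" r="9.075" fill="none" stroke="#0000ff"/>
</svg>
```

viewBox `0 0 253.064 234.055` with mm width/height → 1 unit = 1 mm. Flip: y_m = 234.055 − y_svg.

**Shape 1** — `<circle>` circle, stroke `#0000ff` → cut (S876, F1556). Machine vertices: (177.662,39.894) → (176.971,43.367) → (175.004,46.311) → (172.060,48.278) → (168.587,48.969) → (165.114,48.278) → (162.170,46.311) → (160.203,43.367) → (159.512,39.894) → (160.203,36.421) → (162.170,33.477) → (165.114,31.510) → (168.587,30.819) → (172.060,31.510) → (175.004,33.477) → (176.971,36.421) → (177.662,39.894). Closed: final G1 returns to the first vertex.

(Gcodetools for Inkscape — laser output)
G21
G90
G0 X177.662 Y39.894
M3 S876
G1 X176.971 Y43.367 F1556
G1 X175.004 Y46.311
G1 X172.060 Y48.278
G1 X168.587 Y48.969
G1 X165.114 Y48.278
G1 X162.170 Y46.311
G1 X160.203 Y43.367
G1 X159.512 Y39.894
G1 X160.203 Y36.421
G1 X162.170 Y33.477
G1 X165.114 Y31.510
G1 X168.587 Y30.819
G1 X172.060 Y31.510
G1 X175.004 Y33.477
G1 X176.971 Y36.421
G1 X177.662 Y39.894
M5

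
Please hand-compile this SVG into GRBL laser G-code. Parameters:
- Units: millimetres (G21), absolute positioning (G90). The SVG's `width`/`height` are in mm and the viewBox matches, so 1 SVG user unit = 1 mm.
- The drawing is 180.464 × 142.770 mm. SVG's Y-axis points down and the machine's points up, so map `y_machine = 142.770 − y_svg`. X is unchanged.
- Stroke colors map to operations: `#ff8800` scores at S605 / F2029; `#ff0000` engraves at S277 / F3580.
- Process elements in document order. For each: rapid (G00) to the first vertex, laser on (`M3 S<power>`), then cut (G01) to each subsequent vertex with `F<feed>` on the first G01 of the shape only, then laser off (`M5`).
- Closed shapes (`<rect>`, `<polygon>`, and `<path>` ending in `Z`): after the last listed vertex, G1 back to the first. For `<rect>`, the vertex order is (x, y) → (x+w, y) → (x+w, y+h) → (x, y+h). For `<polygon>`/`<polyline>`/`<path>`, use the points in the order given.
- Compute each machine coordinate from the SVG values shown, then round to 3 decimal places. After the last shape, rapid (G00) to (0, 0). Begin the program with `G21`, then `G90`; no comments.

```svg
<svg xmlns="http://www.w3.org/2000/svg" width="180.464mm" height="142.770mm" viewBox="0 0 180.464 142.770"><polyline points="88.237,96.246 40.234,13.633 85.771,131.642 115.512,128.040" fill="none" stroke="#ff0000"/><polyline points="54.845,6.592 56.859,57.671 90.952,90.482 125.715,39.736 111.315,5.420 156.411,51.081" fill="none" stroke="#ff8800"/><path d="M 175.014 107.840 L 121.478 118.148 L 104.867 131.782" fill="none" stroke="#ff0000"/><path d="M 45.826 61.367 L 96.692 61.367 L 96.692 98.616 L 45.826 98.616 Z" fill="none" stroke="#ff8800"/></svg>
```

G21
G90
G00 X88.237 Y46.524
M3 S277
G01 X40.234 Y129.137 F3580
G01 X85.771 Y11.128
G01 X115.512 Y14.730
M5
G00 X54.845 Y136.178
M3 S605
G01 X56.859 Y85.099 F2029
G01 X90.952 Y52.288
G01 X125.715 Y103.034
G01 X111.315 Y137.350
G01 X156.411 Y91.689
M5
G00 X175.014 Y34.930
M3 S277
G01 X121.478 Y24.622 F3580
G01 X104.867 Y10.988
M5
G00 X45.826 Y81.403
M3 S605
G01 X96.692 Y81.403 F2029
G01 X96.692 Y44.154
G01 X45.826 Y44.154
G01 X45.826 Y81.403
M5
G00 X0.000 Y0.000

1 u = 1 mm; y_m = 142.770 − y.

[1] `<polyline>` open polyline, #ff0000→engrave S277 F3580: (88.237,46.524) → (40.234,129.137) → (85.771,11.128) → (115.512,14.730)

[2] `<polyline>` open polyline, #ff8800→score S605 F2029: (54.845,136.178) → (56.859,85.099) → (90.952,52.288) → (125.715,103.034) → (111.315,137.350) → (156.411,91.689)

[3] `<path>` open polyline, #ff0000→engrave S277 F3580: (175.014,34.930) → (121.478,24.622) → (104.867,10.988)

[4] `<path>` rectangle, #ff8800→score S605 F2029: (45.826,81.403) → (96.692,81.403) → (96.692,44.154) → (45.826,44.154) → (45.826,81.403) (closed)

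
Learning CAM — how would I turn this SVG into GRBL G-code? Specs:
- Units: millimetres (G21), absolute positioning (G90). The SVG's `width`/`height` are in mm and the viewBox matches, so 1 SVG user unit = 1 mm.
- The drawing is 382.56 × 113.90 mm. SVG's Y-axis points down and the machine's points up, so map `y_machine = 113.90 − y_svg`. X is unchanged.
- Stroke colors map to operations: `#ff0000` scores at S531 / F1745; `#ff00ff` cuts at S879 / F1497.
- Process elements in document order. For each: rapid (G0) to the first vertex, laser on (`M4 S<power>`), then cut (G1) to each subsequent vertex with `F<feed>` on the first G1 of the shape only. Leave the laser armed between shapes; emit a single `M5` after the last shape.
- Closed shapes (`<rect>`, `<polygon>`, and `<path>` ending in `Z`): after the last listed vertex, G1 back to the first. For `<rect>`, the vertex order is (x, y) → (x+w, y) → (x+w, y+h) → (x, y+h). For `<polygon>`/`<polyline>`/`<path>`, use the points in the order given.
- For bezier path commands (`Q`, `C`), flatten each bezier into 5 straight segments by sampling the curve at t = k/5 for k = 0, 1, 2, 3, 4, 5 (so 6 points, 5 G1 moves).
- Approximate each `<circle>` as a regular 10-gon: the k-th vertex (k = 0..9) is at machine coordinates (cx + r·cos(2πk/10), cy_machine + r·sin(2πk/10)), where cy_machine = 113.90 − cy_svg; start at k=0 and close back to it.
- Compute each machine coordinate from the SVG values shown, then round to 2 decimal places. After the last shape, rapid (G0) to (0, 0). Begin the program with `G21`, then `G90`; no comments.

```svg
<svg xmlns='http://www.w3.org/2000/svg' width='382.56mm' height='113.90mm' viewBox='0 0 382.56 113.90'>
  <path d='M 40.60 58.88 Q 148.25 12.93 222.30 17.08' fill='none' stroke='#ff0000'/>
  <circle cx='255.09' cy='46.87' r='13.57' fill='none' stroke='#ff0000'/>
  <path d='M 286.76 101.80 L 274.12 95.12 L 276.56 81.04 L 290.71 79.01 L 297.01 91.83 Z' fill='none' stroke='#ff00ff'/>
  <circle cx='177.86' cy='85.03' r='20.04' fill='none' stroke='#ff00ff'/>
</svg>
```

G21
G90
G0 X40.60 Y55.02
M4 S531
G1 X82.32 Y71.40 F1745
G1 X121.34 Y83.76
G1 X157.68 Y92.12
G1 X191.34 Y96.48
G1 X222.30 Y96.82
G0 X268.66 Y67.03
M4 S531
G1 X266.07 Y75.01 F1745
G1 X259.28 Y79.94
G1 X250.90 Y79.94
G1 X244.11 Y75.01
G1 X241.52 Y67.03
G1 X244.11 Y59.05
G1 X250.90 Y54.12
G1 X259.28 Y54.12
G1 X266.07 Y59.05
G1 X268.66 Y67.03
G0 X286.76 Y12.10
M4 S879
G1 X274.12 Y18.78 F1497
G1 X276.56 Y32.86
G1 X290.71 Y34.89
G1 X297.01 Y22.07
G1 X286.76 Y12.10
G0 X197.90 Y28.87
M4 S879
G1 X194.07 Y40.65 F1497
G1 X184.05 Y47.93
G1 X171.67 Y47.93
G1 X161.65 Y40.65
G1 X157.82 Y28.87
G1 X161.65 Y17.09
G1 X171.67 Y9.81
G1 X184.05 Y9.81
G1 X194.07 Y17.09
G1 X197.90 Y28.87
M5
G0 X0.00 Y0.00

viewBox `0 0 382.56 113.90` with mm width/height → 1 unit = 1 mm. Flip: y_m = 113.90 − y_svg.

**Shape 1** — `<path>` quadratic bezier, stroke `#ff0000` → score (S531, F1745). Control points (SVG): P0=(40.60,58.88), P1=(148.25,12.93), P2=(222.30,17.08); sampled at t=k/5. Machine vertices: (40.60,55.02) → (82.32,71.40) → (121.34,83.76) → (157.68,92.12) → (191.34,96.48) → (222.30,96.82). Open path.

**Shape 2** — `<circle>` circle, stroke `#ff0000` → score (S531, F1745). Machine vertices: (268.66,67.03) → (266.07,75.01) → (259.28,79.94) → (250.90,79.94) → (244.11,75.01) → (241.52,67.03) → (244.11,59.05) → (250.90,54.12) → (259.28,54.12) → (266.07,59.05) → (268.66,67.03). Closed: final G1 returns to the first vertex.

**Shape 3** — `<path>` regular polygon, stroke `#ff00ff` → cut (S879, F1497). Machine vertices: (286.76,12.10) → (274.12,18.78) → (276.56,32.86) → (290.71,34.89) → (297.01,22.07) → (286.76,12.10). Closed: final G1 returns to the first vertex.

**Shape 4** — `<circle>` circle, stroke `#ff00ff` → cut (S879, F1497). Machine vertices: (197.90,28.87) → (194.07,40.65) → (184.05,47.93) → (171.67,47.93) → (161.65,40.65) → (157.82,28.87) → (161.65,17.09) → (171.67,9.81) → (184.05,9.81) → (194.07,17.09) → (197.90,28.87). Closed: final G1 returns to the first vertex.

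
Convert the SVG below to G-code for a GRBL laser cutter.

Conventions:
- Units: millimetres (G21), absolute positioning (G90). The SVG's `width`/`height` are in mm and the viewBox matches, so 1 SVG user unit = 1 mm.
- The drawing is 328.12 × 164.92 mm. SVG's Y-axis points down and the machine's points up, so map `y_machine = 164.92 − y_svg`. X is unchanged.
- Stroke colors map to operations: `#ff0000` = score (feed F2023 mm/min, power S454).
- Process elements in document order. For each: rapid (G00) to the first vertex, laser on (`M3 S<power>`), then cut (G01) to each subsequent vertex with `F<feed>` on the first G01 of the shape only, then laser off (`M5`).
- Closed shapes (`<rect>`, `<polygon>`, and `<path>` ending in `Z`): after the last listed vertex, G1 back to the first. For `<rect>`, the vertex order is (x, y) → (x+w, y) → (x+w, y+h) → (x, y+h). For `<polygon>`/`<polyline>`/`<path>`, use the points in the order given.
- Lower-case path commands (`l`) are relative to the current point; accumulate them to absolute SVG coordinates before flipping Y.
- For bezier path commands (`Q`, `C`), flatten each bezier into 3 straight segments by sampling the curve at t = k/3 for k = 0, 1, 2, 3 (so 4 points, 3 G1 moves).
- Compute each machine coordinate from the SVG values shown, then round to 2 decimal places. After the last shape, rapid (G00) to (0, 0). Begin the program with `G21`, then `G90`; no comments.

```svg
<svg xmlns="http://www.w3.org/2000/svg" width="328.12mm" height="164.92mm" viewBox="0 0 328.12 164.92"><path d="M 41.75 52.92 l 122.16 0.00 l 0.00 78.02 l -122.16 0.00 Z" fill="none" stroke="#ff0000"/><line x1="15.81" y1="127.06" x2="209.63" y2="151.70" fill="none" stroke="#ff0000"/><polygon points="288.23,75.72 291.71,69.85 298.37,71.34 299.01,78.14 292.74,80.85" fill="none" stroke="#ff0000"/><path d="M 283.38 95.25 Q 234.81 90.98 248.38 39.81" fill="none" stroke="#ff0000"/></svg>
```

viewBox `0 0 328.12 164.92` with mm width/height → 1 unit = 1 mm. Flip: y_m = 164.92 − y_svg.

**Shape 1** — `<path>` rectangle, stroke `#ff0000` → score (S454, F2023). Machine vertices: (41.75,112.00) → (163.91,112.00) → (163.91,33.98) → (41.75,33.98) → (41.75,112.00). Closed: final G1 returns to the first vertex.

**Shape 2** — `<line>` line segment, stroke `#ff0000` → score (S454, F2023). Machine vertices: (15.81,37.86) → (209.63,13.22). Open path.

**Shape 3** — `<polygon>` regular polygon, stroke `#ff0000` → score (S454, F2023). Machine vertices: (288.23,89.20) → (291.71,95.07) → (298.37,93.58) → (299.01,86.78) → (292.74,84.07) → (288.23,89.20). Closed: final G1 returns to the first vertex.

**Shape 4** — `<path>` quadratic bezier, stroke `#ff0000` → score (S454, F2023). Control points (SVG): P0=(283.38,95.25), P1=(234.81,90.98), P2=(248.38,39.81); sampled at t=k/3. Machine vertices: (283.38,69.67) → (257.90,77.73) → (246.24,96.21) → (248.38,125.11). Open path.

G21
G90
G00 X41.75 Y112.00
M3 S454
G01 X163.91 Y112.00 F2023
G01 X163.91 Y33.98
G01 X41.75 Y33.98
G01 X41.75 Y112.00
M5
G00 X15.81 Y37.86
M3 S454
G01 X209.63 Y13.22 F2023
M5
G00 X288.23 Y89.20
M3 S454
G01 X291.71 Y95.07 F2023
G01 X298.37 Y93.58
G01 X299.01 Y86.78
G01 X292.74 Y84.07
G01 X288.23 Y89.20
M5
G00 X283.38 Y69.67
M3 S454
G01 X257.90 Y77.73 F2023
G01 X246.24 Y96.21
G01 X248.38 Y125.11
M5
G00 X0.00 Y0.00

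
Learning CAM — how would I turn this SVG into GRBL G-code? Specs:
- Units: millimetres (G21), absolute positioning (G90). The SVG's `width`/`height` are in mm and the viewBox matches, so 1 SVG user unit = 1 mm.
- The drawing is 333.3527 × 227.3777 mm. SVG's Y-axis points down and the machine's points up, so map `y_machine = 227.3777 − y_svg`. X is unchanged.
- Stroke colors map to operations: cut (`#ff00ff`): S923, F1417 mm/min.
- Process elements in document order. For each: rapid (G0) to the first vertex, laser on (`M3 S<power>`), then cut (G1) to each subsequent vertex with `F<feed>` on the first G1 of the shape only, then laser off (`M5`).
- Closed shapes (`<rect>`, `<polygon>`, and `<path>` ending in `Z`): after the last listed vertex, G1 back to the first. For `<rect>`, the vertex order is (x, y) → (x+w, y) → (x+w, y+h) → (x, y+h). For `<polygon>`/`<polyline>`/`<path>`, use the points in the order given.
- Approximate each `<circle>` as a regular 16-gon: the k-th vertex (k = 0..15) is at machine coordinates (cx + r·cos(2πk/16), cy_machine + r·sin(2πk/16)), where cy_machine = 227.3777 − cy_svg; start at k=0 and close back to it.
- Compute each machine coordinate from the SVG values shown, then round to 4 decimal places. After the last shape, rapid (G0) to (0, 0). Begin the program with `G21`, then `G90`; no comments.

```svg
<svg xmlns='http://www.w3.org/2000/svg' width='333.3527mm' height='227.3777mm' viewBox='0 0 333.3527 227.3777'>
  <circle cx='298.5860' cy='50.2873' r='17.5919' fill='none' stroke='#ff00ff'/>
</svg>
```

G21
G90
G0 X316.1779 Y177.0904
M3 S923
G1 X314.8388 Y183.8225 F1417
G1 X311.0254 Y189.5298
G1 X305.3181 Y193.3432
G1 X298.5860 Y194.6823
G1 X291.8539 Y193.3432
G1 X286.1466 Y189.5298
G1 X282.3332 Y183.8225
G1 X280.9941 Y177.0904
G1 X282.3332 Y170.3583
G1 X286.1466 Y164.6510
G1 X291.8539 Y160.8376
G1 X298.5860 Y159.4985
G1 X305.3181 Y160.8376
G1 X311.0254 Y164.6510
G1 X314.8388 Y170.3583
G1 X316.1779 Y177.0904
M5
G0 X0.0000 Y0.0000

viewBox `0 0 333.3527 227.3777` with mm width/height → 1 unit = 1 mm. Flip: y_m = 227.3777 − y_svg.

**Shape 1** — `<circle>` circle, stroke `#ff00ff` → cut (S923, F1417). Machine vertices: (316.1779,177.0904) → (314.8388,183.8225) → (311.0254,189.5298) → (305.3181,193.3432) → (298.5860,194.6823) → (291.8539,193.3432) → (286.1466,189.5298) → (282.3332,183.8225) → (280.9941,177.0904) → (282.3332,170.3583) → (286.1466,164.6510) → (291.8539,160.8376) → (298.5860,159.4985) → (305.3181,160.8376) → (311.0254,164.6510) → (314.8388,170.3583) → (316.1779,177.0904). Closed: final G1 returns to the first vertex.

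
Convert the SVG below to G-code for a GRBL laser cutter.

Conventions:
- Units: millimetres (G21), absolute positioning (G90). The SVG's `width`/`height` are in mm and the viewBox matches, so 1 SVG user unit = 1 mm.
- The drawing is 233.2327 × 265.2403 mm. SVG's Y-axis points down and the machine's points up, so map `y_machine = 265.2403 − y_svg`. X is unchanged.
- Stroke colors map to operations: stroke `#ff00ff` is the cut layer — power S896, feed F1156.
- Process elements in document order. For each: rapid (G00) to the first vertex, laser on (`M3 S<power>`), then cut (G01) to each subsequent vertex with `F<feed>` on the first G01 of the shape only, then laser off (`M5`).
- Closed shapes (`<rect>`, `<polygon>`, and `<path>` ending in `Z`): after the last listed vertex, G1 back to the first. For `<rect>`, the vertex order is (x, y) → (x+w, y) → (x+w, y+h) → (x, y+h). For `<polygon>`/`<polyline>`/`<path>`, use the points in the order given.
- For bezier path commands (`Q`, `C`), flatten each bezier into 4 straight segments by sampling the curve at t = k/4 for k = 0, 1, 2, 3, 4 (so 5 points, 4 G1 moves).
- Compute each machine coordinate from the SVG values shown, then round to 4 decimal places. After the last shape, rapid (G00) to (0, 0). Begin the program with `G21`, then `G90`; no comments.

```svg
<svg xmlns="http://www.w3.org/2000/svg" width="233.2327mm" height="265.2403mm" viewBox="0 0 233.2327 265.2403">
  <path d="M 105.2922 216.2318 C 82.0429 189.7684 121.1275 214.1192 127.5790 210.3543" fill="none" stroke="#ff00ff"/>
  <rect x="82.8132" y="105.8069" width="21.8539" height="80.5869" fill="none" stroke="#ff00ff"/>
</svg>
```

G21
G90
G00 X105.2922 Y49.0085
M3 S896
G01 X98.0590 Y60.5617 F1156
G01 X105.2978 Y60.4592
G01 X118.1055 Y56.1007
G01 X127.5790 Y54.8860
M5
G00 X82.8132 Y159.4334
M3 S896
G01 X104.6671 Y159.4334 F1156
G01 X104.6671 Y78.8465
G01 X82.8132 Y78.8465
G01 X82.8132 Y159.4334
M5
G00 X0.0000 Y0.0000

Since the viewBox matches the mm dimensions, user units are millimetres directly. The only transform is the Y-flip y_m = 265.2403 − y_svg.

Shape 1 is a cubic bezier drawn with `<path>`. Its stroke #ff00ff means cut at S896, F1156. After flipping Y the toolpath is (105.2922,49.0085) → (98.0590,60.5617) → (105.2978,60.4592) → (118.1055,56.1007) → (127.5790,54.8860).

Shape 2 is a rectangle drawn with `<rect>`. Its stroke #ff00ff means cut at S896, F1156. After flipping Y the toolpath is (82.8132,159.4334) → (104.6671,159.4334) → (104.6671,78.8465) → (82.8132,78.8465) → (82.8132,159.4334), returning to the start.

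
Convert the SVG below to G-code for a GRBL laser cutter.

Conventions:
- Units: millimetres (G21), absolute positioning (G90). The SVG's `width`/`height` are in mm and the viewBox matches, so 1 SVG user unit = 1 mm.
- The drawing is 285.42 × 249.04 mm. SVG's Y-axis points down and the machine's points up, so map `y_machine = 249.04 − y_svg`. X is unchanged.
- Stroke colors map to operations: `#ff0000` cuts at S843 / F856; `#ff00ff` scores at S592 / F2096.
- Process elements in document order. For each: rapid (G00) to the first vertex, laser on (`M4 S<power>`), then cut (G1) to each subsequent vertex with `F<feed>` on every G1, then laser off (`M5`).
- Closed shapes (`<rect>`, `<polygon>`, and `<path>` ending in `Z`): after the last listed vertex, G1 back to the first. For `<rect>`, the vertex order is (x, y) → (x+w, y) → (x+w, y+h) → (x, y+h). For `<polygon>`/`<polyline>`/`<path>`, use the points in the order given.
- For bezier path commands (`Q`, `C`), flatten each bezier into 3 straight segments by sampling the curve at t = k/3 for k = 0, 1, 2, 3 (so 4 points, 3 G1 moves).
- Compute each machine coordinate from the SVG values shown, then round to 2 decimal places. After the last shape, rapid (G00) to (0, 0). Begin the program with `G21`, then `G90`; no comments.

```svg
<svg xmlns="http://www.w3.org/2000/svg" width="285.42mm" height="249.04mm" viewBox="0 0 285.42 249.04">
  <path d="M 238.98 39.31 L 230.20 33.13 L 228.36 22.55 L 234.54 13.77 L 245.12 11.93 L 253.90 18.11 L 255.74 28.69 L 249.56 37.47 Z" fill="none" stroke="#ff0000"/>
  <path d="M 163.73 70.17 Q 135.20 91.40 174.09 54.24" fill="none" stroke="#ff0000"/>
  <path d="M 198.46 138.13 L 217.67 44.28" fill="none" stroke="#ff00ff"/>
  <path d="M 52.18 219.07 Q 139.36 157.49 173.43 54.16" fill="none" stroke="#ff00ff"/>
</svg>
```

1 u = 1 mm; y_m = 249.04 − y.

[1] `<path>` regular polygon, #ff0000→cut S843 F856: (238.98,209.73) → (230.20,215.91) → (228.36,226.49) → (234.54,235.27) → (245.12,237.11) → (253.90,230.93) → (255.74,220.35) → (249.56,211.57) → (238.98,209.73) (closed)

[2] `<path>` quadratic bezier, #ff0000→cut S843 F856: (163.73,178.87) → (152.20,171.20) → (155.65,176.51) → (174.09,194.80)

[3] `<path>` line segment, #ff00ff→score S592 F2096: (198.46,110.91) → (217.67,204.76)

[4] `<path>` quadratic bezier, #ff00ff→score S592 F2096: (52.18,29.97) → (104.40,75.66) → (144.82,130.63) → (173.43,194.88)

G21
G90
G00 X238.98 Y209.73
M4 S843
G1 X230.20 Y215.91 F856
G1 X228.36 Y226.49 F856
G1 X234.54 Y235.27 F856
G1 X245.12 Y237.11 F856
G1 X253.90 Y230.93 F856
G1 X255.74 Y220.35 F856
G1 X249.56 Y211.57 F856
G1 X238.98 Y209.73 F856
M5
G00 X163.73 Y178.87
M4 S843
G1 X152.20 Y171.20 F856
G1 X155.65 Y176.51 F856
G1 X174.09 Y194.80 F856
M5
G00 X198.46 Y110.91
M4 S592
G1 X217.67 Y204.76 F2096
M5
G00 X52.18 Y29.97
M4 S592
G1 X104.40 Y75.66 F2096
G1 X144.82 Y130.63 F2096
G1 X173.43 Y194.88 F2096
M5
G00 X0.00 Y0.00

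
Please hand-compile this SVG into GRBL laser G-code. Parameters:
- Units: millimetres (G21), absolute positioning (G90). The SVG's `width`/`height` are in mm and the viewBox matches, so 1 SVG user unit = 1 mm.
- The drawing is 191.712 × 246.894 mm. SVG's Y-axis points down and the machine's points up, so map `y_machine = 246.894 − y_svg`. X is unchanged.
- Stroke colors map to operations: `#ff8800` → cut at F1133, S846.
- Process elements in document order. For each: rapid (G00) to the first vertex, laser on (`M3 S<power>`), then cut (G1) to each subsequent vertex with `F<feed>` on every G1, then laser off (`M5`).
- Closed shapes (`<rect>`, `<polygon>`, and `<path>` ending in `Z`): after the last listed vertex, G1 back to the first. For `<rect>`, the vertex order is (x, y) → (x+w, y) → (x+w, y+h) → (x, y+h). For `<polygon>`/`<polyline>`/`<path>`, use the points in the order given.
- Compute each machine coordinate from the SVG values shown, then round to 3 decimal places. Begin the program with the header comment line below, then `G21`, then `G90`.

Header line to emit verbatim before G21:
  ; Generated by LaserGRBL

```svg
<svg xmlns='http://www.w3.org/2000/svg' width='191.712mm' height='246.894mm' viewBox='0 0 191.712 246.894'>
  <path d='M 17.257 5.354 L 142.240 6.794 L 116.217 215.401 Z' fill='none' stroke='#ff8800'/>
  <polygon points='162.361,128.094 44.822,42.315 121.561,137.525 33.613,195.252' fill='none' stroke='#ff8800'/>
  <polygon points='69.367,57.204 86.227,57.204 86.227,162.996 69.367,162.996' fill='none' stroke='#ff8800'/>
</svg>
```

1 u = 1 mm; y_m = 246.894 − y.

[1] `<path>` closed polygon, #ff8800→cut S846 F1133: (17.257,241.540) → (142.240,240.100) → (116.217,31.493) → (17.257,241.540) (closed)

[2] `<polygon>` closed polygon, #ff8800→cut S846 F1133: (162.361,118.800) → (44.822,204.579) → (121.561,109.369) → (33.613,51.642) → (162.361,118.800) (closed)

[3] `<polygon>` rectangle, #ff8800→cut S846 F1133: (69.367,189.690) → (86.227,189.690) → (86.227,83.898) → (69.367,83.898) → (69.367,189.690) (closed)

; Generated by LaserGRBL
G21
G90
G00 X17.257 Y241.540
M3 S846
G1 X142.240 Y240.100 F1133
G1 X116.217 Y31.493 F1133
G1 X17.257 Y241.540 F1133
M5
G00 X162.361 Y118.800
M3 S846
G1 X44.822 Y204.579 F1133
G1 X121.561 Y109.369 F1133
G1 X33.613 Y51.642 F1133
G1 X162.361 Y118.800 F1133
M5
G00 X69.367 Y189.690
M3 S846
G1 X86.227 Y189.690 F1133
G1 X86.227 Y83.898 F1133
G1 X69.367 Y83.898 F1133
G1 X69.367 Y189.690 F1133
M5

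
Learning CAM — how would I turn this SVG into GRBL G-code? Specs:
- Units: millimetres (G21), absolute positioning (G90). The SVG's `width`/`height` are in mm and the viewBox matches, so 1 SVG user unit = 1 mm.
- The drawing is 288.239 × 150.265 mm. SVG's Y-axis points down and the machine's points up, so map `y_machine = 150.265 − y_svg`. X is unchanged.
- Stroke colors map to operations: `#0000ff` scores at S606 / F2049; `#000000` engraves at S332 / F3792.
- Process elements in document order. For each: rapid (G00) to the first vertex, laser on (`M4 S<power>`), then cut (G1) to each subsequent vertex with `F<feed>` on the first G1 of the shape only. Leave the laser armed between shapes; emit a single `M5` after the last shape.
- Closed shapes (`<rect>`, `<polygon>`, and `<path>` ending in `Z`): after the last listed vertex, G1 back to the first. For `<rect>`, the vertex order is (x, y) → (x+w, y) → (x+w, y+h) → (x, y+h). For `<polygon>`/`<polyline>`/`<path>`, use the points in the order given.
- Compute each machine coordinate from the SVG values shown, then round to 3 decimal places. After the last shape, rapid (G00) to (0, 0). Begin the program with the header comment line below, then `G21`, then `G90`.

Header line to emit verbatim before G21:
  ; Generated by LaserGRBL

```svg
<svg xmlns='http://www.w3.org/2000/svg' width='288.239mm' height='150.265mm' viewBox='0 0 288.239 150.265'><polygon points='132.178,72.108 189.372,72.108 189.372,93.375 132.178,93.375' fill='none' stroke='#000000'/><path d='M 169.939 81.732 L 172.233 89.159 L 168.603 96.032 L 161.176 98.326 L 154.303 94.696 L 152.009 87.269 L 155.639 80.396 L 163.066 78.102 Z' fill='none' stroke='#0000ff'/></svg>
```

; Generated by LaserGRBL
G21
G90
G00 X132.178 Y78.157
M4 S332
G1 X189.372 Y78.157 F3792
G1 X189.372 Y56.890
G1 X132.178 Y56.890
G1 X132.178 Y78.157
G00 X169.939 Y68.533
M4 S606
G1 X172.233 Y61.106 F2049
G1 X168.603 Y54.233
G1 X161.176 Y51.939
G1 X154.303 Y55.569
G1 X152.009 Y62.996
G1 X155.639 Y69.869
G1 X163.066 Y72.163
G1 X169.939 Y68.533
M5
G00 X0.000 Y0.000

viewBox `0 0 288.239 150.265` with mm width/height → 1 unit = 1 mm. Flip: y_m = 150.265 − y_svg.

**Shape 1** — `<polygon>` rectangle, stroke `#000000` → engrave (S332, F3792). Machine vertices: (132.178,78.157) → (189.372,78.157) → (189.372,56.890) → (132.178,56.890) → (132.178,78.157). Closed: final G1 returns to the first vertex.

**Shape 2** — `<path>` regular polygon, stroke `#0000ff` → score (S606, F2049). Machine vertices: (169.939,68.533) → (172.233,61.106) → (168.603,54.233) → (161.176,51.939) → (154.303,55.569) → (152.009,62.996) → (155.639,69.869) → (163.066,72.163) → (169.939,68.533). Closed: final G1 returns to the first vertex.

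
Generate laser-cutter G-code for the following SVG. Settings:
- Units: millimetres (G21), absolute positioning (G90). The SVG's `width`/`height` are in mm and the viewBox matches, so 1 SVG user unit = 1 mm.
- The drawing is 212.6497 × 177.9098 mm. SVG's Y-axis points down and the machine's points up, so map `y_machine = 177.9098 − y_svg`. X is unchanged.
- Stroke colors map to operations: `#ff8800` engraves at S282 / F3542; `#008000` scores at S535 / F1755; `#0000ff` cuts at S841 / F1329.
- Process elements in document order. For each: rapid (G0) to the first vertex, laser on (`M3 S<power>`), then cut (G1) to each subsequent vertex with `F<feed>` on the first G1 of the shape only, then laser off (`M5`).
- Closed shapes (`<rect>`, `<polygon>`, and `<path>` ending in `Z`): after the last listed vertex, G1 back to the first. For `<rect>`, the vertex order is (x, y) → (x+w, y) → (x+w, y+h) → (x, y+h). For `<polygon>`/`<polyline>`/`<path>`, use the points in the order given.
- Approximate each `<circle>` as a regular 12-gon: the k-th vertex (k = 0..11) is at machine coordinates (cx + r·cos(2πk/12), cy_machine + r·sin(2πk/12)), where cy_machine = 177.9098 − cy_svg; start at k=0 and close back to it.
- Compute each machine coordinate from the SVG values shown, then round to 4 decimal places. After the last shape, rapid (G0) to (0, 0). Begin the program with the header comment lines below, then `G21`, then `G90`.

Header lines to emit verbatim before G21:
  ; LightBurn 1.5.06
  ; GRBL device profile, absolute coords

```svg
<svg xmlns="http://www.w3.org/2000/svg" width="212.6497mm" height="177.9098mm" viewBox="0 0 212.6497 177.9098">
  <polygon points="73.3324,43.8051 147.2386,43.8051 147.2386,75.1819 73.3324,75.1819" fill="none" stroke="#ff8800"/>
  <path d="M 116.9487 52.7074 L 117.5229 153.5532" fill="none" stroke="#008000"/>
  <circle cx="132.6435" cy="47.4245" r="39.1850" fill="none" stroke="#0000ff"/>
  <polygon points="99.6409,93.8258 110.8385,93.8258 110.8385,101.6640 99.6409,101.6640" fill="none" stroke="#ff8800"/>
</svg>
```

viewBox `0 0 212.6497 177.9098` with mm width/height → 1 unit = 1 mm. Flip: y_m = 177.9098 − y_svg.

**Shape 1** — `<polygon>` rectangle, stroke `#ff8800` → engrave (S282, F3542). Machine vertices: (73.3324,134.1047) → (147.2386,134.1047) → (147.2386,102.7279) → (73.3324,102.7279) → (73.3324,134.1047). Closed: final G1 returns to the first vertex.

**Shape 2** — `<path>` line segment, stroke `#008000` → score (S535, F1755). Machine vertices: (116.9487,125.2024) → (117.5229,24.3566). Open path.

**Shape 3** — `<circle>` circle, stroke `#0000ff` → cut (S841, F1329). Machine vertices: (171.8285,130.4853) → (166.5787,150.0778) → (152.2360,164.4205) → (132.6435,169.6703) → (113.0510,164.4205) → (98.7083,150.0778) → (93.4585,130.4853) → (98.7083,110.8928) → (113.0510,96.5501) → (132.6435,91.3003) → (152.2360,96.5501) → (166.5787,110.8928) → (171.8285,130.4853). Closed: final G1 returns to the first vertex.

**Shape 4** — `<polygon>` rectangle, stroke `#ff8800` → engrave (S282, F3542). Machine vertices: (99.6409,84.0840) → (110.8385,84.0840) → (110.8385,76.2458) → (99.6409,76.2458) → (99.6409,84.0840). Closed: final G1 returns to the first vertex.

; LightBurn 1.5.06
; GRBL device profile, absolute coords
G21
G90
G0 X73.3324 Y134.1047
M3 S282
G1 X147.2386 Y134.1047 F3542
G1 X147.2386 Y102.7279
G1 X73.3324 Y102.7279
G1 X73.3324 Y134.1047
M5
G0 X116.9487 Y125.2024
M3 S535
G1 X117.5229 Y24.3566 F1755
M5
G0 X171.8285 Y130.4853
M3 S841
G1 X166.5787 Y150.0778 F1329
G1 X152.2360 Y164.4205
G1 X132.6435 Y169.6703
G1 X113.0510 Y164.4205
G1 X98.7083 Y150.0778
G1 X93.4585 Y130.4853
G1 X98.7083 Y110.8928
G1 X113.0510 Y96.5501
G1 X132.6435 Y91.3003
G1 X152.2360 Y96.5501
G1 X166.5787 Y110.8928
G1 X171.8285 Y130.4853
M5
G0 X99.6409 Y84.0840
M3 S282
G1 X110.8385 Y84.0840 F3542
G1 X110.8385 Y76.2458
G1 X99.6409 Y76.2458
G1 X99.6409 Y84.0840
M5
G0 X0.0000 Y0.0000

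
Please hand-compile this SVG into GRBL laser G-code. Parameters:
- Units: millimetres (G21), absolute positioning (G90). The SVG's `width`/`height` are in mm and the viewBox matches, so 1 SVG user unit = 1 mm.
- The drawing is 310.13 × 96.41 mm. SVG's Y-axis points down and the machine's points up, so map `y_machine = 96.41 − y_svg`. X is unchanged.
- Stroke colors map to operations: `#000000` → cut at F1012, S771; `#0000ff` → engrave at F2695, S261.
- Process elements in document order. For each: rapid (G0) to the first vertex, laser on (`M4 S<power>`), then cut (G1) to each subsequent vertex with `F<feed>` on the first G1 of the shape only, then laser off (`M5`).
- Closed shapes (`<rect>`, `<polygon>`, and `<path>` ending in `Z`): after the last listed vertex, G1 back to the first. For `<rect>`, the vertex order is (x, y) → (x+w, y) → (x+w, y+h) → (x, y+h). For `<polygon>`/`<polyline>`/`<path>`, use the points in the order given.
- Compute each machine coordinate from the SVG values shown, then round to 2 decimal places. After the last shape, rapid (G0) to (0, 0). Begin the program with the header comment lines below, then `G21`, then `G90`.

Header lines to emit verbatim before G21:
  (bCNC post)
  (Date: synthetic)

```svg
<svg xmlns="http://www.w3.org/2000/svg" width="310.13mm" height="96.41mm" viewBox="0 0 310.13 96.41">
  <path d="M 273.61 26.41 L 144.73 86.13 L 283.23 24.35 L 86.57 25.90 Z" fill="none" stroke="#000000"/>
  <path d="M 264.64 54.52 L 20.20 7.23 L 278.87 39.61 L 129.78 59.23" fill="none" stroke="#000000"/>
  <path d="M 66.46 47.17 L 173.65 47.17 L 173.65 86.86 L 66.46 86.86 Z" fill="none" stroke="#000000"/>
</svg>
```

(bCNC post)
(Date: synthetic)
G21
G90
G0 X273.61 Y70.00
M4 S771
G1 X144.73 Y10.28 F1012
G1 X283.23 Y72.06
G1 X86.57 Y70.51
G1 X273.61 Y70.00
M5
G0 X264.64 Y41.89
M4 S771
G1 X20.20 Y89.18 F1012
G1 X278.87 Y56.80
G1 X129.78 Y37.18
M5
G0 X66.46 Y49.24
M4 S771
G1 X173.65 Y49.24 F1012
G1 X173.65 Y9.55
G1 X66.46 Y9.55
G1 X66.46 Y49.24
M5
G0 X0.00 Y0.00

Since the viewBox matches the mm dimensions, user units are millimetres directly. The only transform is the Y-flip y_m = 96.41 − y_svg.

Shape 1 is a closed polygon drawn with `<path>`. Its stroke #000000 means cut at S771, F1012. After flipping Y the toolpath is (273.61,70.00) → (144.73,10.28) → (283.23,72.06) → (86.57,70.51) → (273.61,70.00), returning to the start.

Shape 2 is a open polyline drawn with `<path>`. Its stroke #000000 means cut at S771, F1012. After flipping Y the toolpath is (264.64,41.89) → (20.20,89.18) → (278.87,56.80) → (129.78,37.18).

Shape 3 is a rectangle drawn with `<path>`. Its stroke #000000 means cut at S771, F1012. After flipping Y the toolpath is (66.46,49.24) → (173.65,49.24) → (173.65,9.55) → (66.46,9.55) → (66.46,49.24), returning to the start.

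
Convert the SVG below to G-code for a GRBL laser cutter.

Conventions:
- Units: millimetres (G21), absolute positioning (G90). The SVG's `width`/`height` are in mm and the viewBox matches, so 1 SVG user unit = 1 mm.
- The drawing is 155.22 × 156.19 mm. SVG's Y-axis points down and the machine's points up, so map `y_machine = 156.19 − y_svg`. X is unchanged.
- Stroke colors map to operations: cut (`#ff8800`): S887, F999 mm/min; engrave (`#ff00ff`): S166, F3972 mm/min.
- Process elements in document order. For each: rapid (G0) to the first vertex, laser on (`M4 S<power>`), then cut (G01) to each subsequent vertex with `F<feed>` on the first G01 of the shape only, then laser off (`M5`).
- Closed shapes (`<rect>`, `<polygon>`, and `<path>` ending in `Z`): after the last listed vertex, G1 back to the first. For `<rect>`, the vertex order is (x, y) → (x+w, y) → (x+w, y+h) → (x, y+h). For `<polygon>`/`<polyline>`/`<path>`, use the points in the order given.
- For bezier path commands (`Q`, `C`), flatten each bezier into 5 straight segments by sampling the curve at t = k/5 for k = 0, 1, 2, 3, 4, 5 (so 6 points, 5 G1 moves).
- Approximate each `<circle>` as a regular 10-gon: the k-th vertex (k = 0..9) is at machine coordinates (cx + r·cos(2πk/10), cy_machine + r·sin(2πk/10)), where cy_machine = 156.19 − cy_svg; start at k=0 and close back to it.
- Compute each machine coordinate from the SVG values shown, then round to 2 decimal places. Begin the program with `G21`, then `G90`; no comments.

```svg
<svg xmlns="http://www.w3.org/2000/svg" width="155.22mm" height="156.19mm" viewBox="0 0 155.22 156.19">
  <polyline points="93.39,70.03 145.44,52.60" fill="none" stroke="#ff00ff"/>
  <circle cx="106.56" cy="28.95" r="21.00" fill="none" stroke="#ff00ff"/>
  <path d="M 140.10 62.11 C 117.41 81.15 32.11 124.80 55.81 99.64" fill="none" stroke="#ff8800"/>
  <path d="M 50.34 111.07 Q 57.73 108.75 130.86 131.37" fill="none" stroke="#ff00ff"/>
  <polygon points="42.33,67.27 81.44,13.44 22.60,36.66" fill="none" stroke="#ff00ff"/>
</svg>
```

viewBox `0 0 155.22 156.19` with mm width/height → 1 unit = 1 mm. Flip: y_m = 156.19 − y_svg.

**Shape 1** — `<polyline>` line segment, stroke `#ff00ff` → engrave (S166, F3972). Machine vertices: (93.39,86.16) → (145.44,103.59). Open path.

**Shape 2** — `<circle>` circle, stroke `#ff00ff` → engrave (S166, F3972). Machine vertices: (127.56,127.24) → (123.55,139.58) → (113.05,147.21) → (100.07,147.21) → (89.57,139.58) → (85.56,127.24) → (89.57,114.90) → (100.07,107.27) → (113.05,107.27) → (123.55,114.90) → (127.56,127.24). Closed: final G1 returns to the first vertex.

**Shape 3** — `<path>` cubic bezier, stroke `#ff8800` → cut (S887, F999). Control points (SVG): P0=(140.10,62.11), P1=(117.41,81.15), P2=(32.11,124.80), P3=(55.81,99.64); sampled at t=k/5. Machine vertices: (140.10,94.08) → (120.35,80.45) → (93.80,65.40) → (68.71,53.41) → (53.30,48.96) → (55.81,56.55). Open path.

**Shape 4** — `<path>` quadratic bezier, stroke `#ff00ff` → engrave (S166, F3972). Control points (SVG): P0=(50.34,111.07), P1=(57.73,108.75), P2=(130.86,131.37); sampled at t=k/5. Machine vertices: (50.34,45.12) → (55.93,45.05) → (66.77,42.99) → (82.87,38.93) → (104.24,32.87) → (130.86,24.82). Open path.

**Shape 5** — `<polygon>` closed polygon, stroke `#ff00ff` → engrave (S166, F3972). Machine vertices: (42.33,88.92) → (81.44,142.75) → (22.60,119.53) → (42.33,88.92). Closed: final G1 returns to the first vertex.

G21
G90
G0 X93.39 Y86.16
M4 S166
G01 X145.44 Y103.59 F3972
M5
G0 X127.56 Y127.24
M4 S166
G01 X123.55 Y139.58 F3972
G01 X113.05 Y147.21
G01 X100.07 Y147.21
G01 X89.57 Y139.58
G01 X85.56 Y127.24
G01 X89.57 Y114.90
G01 X100.07 Y107.27
G01 X113.05 Y107.27
G01 X123.55 Y114.90
G01 X127.56 Y127.24
M5
G0 X140.10 Y94.08
M4 S887
G01 X120.35 Y80.45 F999
G01 X93.80 Y65.40
G01 X68.71 Y53.41
G01 X53.30 Y48.96
G01 X55.81 Y56.55
M5
G0 X50.34 Y45.12
M4 S166
G01 X55.93 Y45.05 F3972
G01 X66.77 Y42.99
G01 X82.87 Y38.93
G01 X104.24 Y32.87
G01 X130.86 Y24.82
M5
G0 X42.33 Y88.92
M4 S166
G01 X81.44 Y142.75 F3972
G01 X22.60 Y119.53
G01 X42.33 Y88.92
M5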